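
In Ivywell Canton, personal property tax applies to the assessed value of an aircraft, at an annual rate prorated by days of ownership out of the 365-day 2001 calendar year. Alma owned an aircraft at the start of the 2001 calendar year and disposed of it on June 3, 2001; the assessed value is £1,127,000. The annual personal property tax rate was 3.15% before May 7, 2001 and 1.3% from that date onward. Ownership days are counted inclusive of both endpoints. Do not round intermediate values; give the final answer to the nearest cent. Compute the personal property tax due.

January 1 – May 6, 2001: 126 days at 3.15% → £1,127,000 × 3.15% × 126/365 = £12,254.9671
May 7 – June 3, 2001: 28 days at 1.3% → £1,127,000 × 1.3% × 28/365 = £1,123.9123
Total = £13,378.8795

£13,378.88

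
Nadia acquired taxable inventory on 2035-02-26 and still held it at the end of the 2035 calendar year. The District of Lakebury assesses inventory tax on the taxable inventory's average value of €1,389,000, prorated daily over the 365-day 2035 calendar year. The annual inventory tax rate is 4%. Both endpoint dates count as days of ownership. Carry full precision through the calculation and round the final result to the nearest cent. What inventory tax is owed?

Days held (2035-02-26 to 2035-12-31): 309 out of 365
Tax = €1,389,000 × 4% × 309/365 = €47,035.7260

€47,035.73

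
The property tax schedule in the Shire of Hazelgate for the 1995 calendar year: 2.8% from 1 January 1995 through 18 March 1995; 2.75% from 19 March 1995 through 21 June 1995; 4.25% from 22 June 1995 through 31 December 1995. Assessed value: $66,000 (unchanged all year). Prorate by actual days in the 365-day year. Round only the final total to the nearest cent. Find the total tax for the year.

1 January – 18 March 1995: 77 days at 2.8% → $66,000 × 2.8% × 77/365 = $389.8521
19 March – 21 June 1995: 95 days at 2.75% → $66,000 × 2.75% × 95/365 = $472.3973
22 June – 31 December 1995: 193 days at 4.25% → $66,000 × 4.25% × 193/365 = $1,483.1918
Total = $2,345.4411

$2,345.44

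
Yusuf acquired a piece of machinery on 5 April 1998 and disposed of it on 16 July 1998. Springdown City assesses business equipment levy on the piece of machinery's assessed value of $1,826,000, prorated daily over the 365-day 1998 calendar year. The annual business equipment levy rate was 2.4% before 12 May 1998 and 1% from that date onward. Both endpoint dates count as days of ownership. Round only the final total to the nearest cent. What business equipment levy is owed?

5 April – 11 May 1998: 37 days at 2.4% → $1,826,000 × 2.4% × 37/365 = $4,442.4329
12 May – 16 July 1998: 66 days at 1% → $1,826,000 × 1% × 66/365 = $3,301.8082
Total = $7,744.2411

$7,744.24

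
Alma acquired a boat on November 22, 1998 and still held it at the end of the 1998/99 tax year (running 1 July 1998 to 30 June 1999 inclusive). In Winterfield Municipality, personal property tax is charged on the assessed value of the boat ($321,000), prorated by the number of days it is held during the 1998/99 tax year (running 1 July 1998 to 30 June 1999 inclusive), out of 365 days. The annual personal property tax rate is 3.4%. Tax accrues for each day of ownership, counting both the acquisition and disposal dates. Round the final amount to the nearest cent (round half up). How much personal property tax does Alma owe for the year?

$6,608.20

Days held (November 22, 1998 – June 30, 1999): 221 out of 365
Tax = $321,000 × 3.4% × 221/365 = $6,608.2027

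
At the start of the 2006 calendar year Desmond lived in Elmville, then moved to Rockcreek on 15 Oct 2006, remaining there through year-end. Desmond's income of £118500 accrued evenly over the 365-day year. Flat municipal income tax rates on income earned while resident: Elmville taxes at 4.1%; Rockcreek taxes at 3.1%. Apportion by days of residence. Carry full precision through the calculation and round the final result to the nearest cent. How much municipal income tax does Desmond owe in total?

£4605.27

Elmville, 1 Jan – 14 Oct 2006: 287 days → £118500 × 4.1% × 287/365 = £3820.2452
Rockcreek, 15 Oct – 31 Dec 2006: 78 days → £118500 × 3.1% × 78/365 = £785.0219
Total = £4605.2671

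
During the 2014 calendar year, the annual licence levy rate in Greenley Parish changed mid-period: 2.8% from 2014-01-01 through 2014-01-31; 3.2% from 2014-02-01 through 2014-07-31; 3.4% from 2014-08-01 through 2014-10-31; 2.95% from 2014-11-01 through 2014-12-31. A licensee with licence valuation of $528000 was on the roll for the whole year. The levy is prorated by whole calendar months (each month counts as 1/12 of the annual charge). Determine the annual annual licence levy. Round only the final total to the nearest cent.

$16764.00

2014-01-01 to 2014-01-31: 1 month at 2.8% → $528000 × 2.8% × 1/12 = $1232.0000
2014-02-01 to 2014-07-31: 6 months at 3.2% → $528000 × 3.2% × 6/12 = $8448.0000
2014-08-01 to 2014-10-31: 3 months at 3.4% → $528000 × 3.4% × 3/12 = $4488.0000
2014-11-01 to 2014-12-31: 2 months at 2.95% → $528000 × 2.95% × 2/12 = $2596.0000
Total = $16764.0000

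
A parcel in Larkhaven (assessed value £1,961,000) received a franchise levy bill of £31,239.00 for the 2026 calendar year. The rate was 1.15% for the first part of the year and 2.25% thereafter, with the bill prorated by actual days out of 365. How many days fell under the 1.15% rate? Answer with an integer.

218 days

Let d = days at the first rate; then 365 − d days at the second rate.
£1,961,000 × [1.15%·d + 2.25%·(365−d)] / 365 = £31,239.00
Solving gives d = 218, so the new rate took effect on August 7, 2026.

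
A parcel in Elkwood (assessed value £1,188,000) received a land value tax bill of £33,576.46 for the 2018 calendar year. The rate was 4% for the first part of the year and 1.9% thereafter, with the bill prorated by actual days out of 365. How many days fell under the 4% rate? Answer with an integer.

161 days

Let d = days at the first rate; then 365 − d days at the second rate.
£1,188,000 × [4%·d + 1.9%·(365−d)] / 365 = £33,576.46
Solving gives d = 161, so the new rate took effect on 11 Jun 2018.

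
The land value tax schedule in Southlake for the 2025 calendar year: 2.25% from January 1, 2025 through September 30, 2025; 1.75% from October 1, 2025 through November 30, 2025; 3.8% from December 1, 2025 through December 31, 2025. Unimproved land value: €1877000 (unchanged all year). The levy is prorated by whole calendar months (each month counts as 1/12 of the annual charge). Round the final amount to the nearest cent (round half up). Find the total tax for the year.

January 1 – September 30, 2025: 9 months at 2.25% → €1877000 × 2.25% × 9/12 = €31674.3750
October 1 – November 30, 2025: 2 months at 1.75% → €1877000 × 1.75% × 2/12 = €5474.5833
December 1 – December 31, 2025: 1 month at 3.8% → €1877000 × 3.8% × 1/12 = €5943.8333
Total = €43092.7917

€43092.79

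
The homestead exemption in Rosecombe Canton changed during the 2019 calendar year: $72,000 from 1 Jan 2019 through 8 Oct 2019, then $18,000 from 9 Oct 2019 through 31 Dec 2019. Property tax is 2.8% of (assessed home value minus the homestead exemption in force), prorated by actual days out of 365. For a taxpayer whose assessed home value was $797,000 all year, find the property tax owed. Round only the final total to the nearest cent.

1 Jan – 8 Oct 2019: 281 days, exemption $72,000 → ($797,000 − $72,000) × 2.8% × 281/365 = $15,628.2192
9 Oct – 31 Dec 2019: 84 days, exemption $18,000 → ($797,000 − $18,000) × 2.8% × 84/365 = $5,019.7479
Total = $20,647.9671

$20,647.97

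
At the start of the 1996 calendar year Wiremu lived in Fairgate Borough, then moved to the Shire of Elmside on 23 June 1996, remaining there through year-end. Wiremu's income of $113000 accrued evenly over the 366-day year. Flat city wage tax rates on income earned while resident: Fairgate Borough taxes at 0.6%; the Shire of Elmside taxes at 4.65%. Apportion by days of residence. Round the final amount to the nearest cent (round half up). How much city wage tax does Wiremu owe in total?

$3078.79

Fairgate Borough, 1 January – 22 June 1996: 174 days → $113000 × 0.6% × 174/366 = $322.3279
The Shire of Elmside, 23 June – 31 December 1996: 192 days → $113000 × 4.65% × 192/366 = $2756.4590
Total = $3078.7869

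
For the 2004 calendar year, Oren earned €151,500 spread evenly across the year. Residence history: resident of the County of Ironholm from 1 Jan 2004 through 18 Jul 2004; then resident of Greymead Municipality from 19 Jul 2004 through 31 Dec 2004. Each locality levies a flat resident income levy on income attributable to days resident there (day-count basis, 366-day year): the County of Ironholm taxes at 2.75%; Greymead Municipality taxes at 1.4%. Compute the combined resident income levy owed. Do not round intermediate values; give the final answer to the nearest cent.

The County of Ironholm, 1 Jan – 18 Jul 2004: 200 days → €151,500 × 2.75% × 200/366 = €2,276.6393
Greymead Municipality, 19 Jul – 31 Dec 2004: 166 days → €151,500 × 1.4% × 166/366 = €961.9836
Total = €3,238.6230

€3,238.62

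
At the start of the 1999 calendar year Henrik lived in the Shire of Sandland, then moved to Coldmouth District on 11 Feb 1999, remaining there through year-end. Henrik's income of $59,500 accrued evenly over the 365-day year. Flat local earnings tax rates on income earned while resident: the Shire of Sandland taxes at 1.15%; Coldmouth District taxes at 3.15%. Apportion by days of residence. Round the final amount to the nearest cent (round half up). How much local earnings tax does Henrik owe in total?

$1,740.58

The Shire of Sandland, 1 Jan – 10 Feb 1999: 41 days → $59,500 × 1.15% × 41/365 = $76.8610
Coldmouth District, 11 Feb – 31 Dec 1999: 324 days → $59,500 × 3.15% × 324/365 = $1,663.7178
Total = $1,740.5788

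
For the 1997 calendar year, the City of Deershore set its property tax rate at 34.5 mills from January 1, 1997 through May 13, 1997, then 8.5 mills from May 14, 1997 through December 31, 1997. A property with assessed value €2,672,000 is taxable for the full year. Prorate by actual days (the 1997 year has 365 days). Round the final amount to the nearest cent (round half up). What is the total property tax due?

January 1 – May 13, 1997: 133 days at 34.5 mills → €2,672,000 × 3.45% × 133/365 = €33,590.3342
May 14 – December 31, 1997: 232 days at 8.5 mills → €2,672,000 × 0.85% × 232/365 = €14,436.1205
Total = €48,026.4548

€48,026.45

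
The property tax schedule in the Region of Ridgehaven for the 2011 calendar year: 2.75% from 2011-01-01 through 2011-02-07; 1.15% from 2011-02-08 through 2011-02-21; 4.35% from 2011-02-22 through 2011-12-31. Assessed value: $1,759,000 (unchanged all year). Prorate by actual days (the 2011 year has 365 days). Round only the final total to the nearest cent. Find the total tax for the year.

2011-01-01 to 2011-02-07: 38 days at 2.75% → $1,759,000 × 2.75% × 38/365 = $5,036.0411
2011-02-08 to 2011-02-21: 14 days at 1.15% → $1,759,000 × 1.15% × 14/365 = $775.8877
2011-02-22 to 2011-12-31: 313 days at 4.35% → $1,759,000 × 4.35% × 313/365 = $65,615.5192
Total = $71,427.4479

$71,427.45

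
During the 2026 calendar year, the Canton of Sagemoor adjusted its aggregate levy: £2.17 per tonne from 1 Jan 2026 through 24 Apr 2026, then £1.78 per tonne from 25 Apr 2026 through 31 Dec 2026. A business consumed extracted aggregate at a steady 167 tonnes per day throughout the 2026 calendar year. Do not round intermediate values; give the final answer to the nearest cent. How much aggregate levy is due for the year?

1 Jan – 24 Apr 2026: 114 days × 167 tonnes/day = 19,038 tonnes at £2.17/tonne → £41,312.46
25 Apr – 31 Dec 2026: 251 days × 167 tonnes/day = 41,917 tonnes at £1.78/tonne → £74,612.26

£115,924.72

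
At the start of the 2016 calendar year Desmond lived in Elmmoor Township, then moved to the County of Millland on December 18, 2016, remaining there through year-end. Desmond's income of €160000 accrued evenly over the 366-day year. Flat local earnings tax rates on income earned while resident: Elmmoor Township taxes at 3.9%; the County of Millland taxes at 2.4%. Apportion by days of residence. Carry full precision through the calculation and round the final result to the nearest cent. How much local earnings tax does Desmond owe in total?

€6148.20

Elmmoor Township, January 1 – December 17, 2016: 352 days → €160000 × 3.9% × 352/366 = €6001.3115
The County of Millland, December 18 – December 31, 2016: 14 days → €160000 × 2.4% × 14/366 = €146.8852
Total = €6148.1967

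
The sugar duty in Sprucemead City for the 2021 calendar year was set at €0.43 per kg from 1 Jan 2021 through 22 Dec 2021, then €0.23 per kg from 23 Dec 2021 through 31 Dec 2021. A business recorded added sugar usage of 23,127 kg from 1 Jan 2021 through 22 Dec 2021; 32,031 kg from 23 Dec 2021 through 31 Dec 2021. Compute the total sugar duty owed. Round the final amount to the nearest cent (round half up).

€17,311.74

1 Jan – 22 Dec 2021: 23,127 kg at €0.43/kg → €9,944.61
23 Dec – 31 Dec 2021: 32,031 kg at €0.23/kg → €7,367.13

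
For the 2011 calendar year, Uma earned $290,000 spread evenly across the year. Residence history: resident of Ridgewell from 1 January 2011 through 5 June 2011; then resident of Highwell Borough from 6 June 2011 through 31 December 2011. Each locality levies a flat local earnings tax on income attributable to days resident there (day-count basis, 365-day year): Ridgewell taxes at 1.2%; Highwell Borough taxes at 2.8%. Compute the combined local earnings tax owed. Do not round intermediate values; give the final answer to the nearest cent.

$6,136.88

Ridgewell, 1 January – 5 June 2011: 156 days → $290,000 × 1.2% × 156/365 = $1,487.3425
Highwell Borough, 6 June – 31 December 2011: 209 days → $290,000 × 2.8% × 209/365 = $4,649.5342
Total = $6,136.8767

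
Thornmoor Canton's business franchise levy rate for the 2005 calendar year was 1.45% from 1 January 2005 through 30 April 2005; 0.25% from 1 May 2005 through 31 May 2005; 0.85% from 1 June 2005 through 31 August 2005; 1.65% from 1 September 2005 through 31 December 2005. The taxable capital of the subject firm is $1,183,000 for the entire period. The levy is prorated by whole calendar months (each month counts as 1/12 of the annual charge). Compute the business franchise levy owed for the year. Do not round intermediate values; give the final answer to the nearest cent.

$14,984.67

1 January – 30 April 2005: 4 months at 1.45% → $1,183,000 × 1.45% × 4/12 = $5,717.8333
1 May – 31 May 2005: 1 month at 0.25% → $1,183,000 × 0.25% × 1/12 = $246.4583
1 June – 31 August 2005: 3 months at 0.85% → $1,183,000 × 0.85% × 3/12 = $2,513.8750
1 September – 31 December 2005: 4 months at 1.65% → $1,183,000 × 1.65% × 4/12 = $6,506.5000
Total = $14,984.6667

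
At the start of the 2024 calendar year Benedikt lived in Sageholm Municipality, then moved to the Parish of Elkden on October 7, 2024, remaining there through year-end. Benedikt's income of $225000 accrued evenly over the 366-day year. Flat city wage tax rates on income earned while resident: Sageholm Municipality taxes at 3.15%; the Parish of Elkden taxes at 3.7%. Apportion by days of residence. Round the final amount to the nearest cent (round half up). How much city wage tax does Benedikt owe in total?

Sageholm Municipality, January 1 – October 6, 2024: 280 days → $225000 × 3.15% × 280/366 = $5422.1311
The Parish of Elkden, October 7 – December 31, 2024: 86 days → $225000 × 3.7% × 86/366 = $1956.1475
Total = $7378.2787

$7378.28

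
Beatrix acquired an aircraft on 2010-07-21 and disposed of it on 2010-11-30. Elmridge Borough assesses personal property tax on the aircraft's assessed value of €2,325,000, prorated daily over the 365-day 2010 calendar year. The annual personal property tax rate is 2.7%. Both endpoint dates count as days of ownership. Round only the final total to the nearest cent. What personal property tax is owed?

€22,874.18

Days held (2010-07-21 to 2010-11-30): 133 out of 365
Tax = €2,325,000 × 2.7% × 133/365 = €22,874.1781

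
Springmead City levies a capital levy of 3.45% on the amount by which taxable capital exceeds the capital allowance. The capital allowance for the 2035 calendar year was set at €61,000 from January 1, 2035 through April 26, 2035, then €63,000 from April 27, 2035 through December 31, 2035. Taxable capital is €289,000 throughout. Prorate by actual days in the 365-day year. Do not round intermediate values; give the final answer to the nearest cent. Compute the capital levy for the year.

January 1 – April 26, 2035: 116 days, exemption €61,000 → (€289,000 − €61,000) × 3.45% × 116/365 = €2,499.8795
April 27 – December 31, 2035: 249 days, exemption €63,000 → (€289,000 − €63,000) × 3.45% × 249/365 = €5,319.0493
Total = €7,818.9288

€7,818.93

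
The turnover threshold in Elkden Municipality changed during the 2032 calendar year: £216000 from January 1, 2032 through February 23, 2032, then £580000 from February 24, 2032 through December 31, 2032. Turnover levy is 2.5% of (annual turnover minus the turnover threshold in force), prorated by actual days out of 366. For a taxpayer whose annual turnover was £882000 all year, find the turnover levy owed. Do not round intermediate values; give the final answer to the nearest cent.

January 1 – February 23, 2032: 54 days, exemption £216000 → (£882000 − £216000) × 2.5% × 54/366 = £2456.5574
February 24 – December 31, 2032: 312 days, exemption £580000 → (£882000 − £580000) × 2.5% × 312/366 = £6436.0656
Total = £8892.6230

£8892.62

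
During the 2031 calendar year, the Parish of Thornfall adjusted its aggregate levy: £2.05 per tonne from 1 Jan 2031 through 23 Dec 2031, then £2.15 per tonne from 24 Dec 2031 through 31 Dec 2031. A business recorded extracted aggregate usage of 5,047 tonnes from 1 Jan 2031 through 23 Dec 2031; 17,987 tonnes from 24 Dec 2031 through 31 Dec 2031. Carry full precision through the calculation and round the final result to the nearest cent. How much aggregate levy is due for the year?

1 Jan – 23 Dec 2031: 5,047 tonnes at £2.05/tonne → £10346.35
24 Dec – 31 Dec 2031: 17,987 tonnes at £2.15/tonne → £38672.05

£49018.40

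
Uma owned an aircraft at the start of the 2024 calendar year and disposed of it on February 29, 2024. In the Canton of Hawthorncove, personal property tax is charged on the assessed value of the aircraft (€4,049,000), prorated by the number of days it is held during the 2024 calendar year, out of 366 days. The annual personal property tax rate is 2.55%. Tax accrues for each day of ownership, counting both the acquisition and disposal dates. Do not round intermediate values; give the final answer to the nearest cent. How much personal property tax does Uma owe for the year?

€16,926.15

Days held (January 1 – February 29, 2024): 60 out of 366
Tax = €4,049,000 × 2.55% × 60/366 = €16,926.1475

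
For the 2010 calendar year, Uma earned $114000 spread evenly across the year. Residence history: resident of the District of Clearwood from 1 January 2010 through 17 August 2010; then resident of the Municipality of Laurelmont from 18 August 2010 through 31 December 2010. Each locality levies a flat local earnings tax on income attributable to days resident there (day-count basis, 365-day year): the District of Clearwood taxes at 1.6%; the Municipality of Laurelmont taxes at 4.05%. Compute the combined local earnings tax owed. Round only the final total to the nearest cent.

The District of Clearwood, 1 January – 17 August 2010: 229 days → $114000 × 1.6% × 229/365 = $1144.3726
The Municipality of Laurelmont, 18 August – 31 December 2010: 136 days → $114000 × 4.05% × 136/365 = $1720.3068
Total = $2864.6795

$2864.68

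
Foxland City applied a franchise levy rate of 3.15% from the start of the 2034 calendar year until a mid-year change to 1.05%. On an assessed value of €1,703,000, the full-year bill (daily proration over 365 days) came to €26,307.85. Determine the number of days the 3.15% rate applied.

Let d = days at the first rate; then 365 − d days at the second rate.
€1,703,000 × [3.15%·d + 1.05%·(365−d)] / 365 = €26,307.85
Solving gives d = 86, so the new rate took effect on 28 March 2034.

86 days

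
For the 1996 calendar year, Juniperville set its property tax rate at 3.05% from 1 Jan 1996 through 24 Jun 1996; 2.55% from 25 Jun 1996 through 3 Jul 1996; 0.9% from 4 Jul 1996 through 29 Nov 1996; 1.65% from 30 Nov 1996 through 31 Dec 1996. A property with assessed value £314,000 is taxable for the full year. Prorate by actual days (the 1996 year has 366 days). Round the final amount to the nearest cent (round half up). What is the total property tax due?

£6,405.69

1 Jan – 24 Jun 1996: 176 days at 3.05% → £314,000 × 3.05% × 176/366 = £4,605.3333
25 Jun – 3 Jul 1996: 9 days at 2.55% → £314,000 × 2.55% × 9/366 = £196.8934
4 Jul – 29 Nov 1996: 149 days at 0.9% → £314,000 × 0.9% × 149/366 = £1,150.4754
30 Nov – 31 Dec 1996: 32 days at 1.65% → £314,000 × 1.65% × 32/366 = £452.9836
Total = £6,405.6858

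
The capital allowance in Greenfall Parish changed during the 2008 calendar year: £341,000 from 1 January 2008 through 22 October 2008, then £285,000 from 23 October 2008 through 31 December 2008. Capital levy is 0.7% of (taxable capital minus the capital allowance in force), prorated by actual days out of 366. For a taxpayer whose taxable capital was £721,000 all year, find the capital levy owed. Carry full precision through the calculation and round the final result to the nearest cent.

1 January – 22 October 2008: 296 days, exemption £341,000 → (£721,000 − £341,000) × 0.7% × 296/366 = £2,151.2568
23 October – 31 December 2008: 70 days, exemption £285,000 → (£721,000 − £285,000) × 0.7% × 70/366 = £583.7158
Total = £2,734.9727

£2,734.97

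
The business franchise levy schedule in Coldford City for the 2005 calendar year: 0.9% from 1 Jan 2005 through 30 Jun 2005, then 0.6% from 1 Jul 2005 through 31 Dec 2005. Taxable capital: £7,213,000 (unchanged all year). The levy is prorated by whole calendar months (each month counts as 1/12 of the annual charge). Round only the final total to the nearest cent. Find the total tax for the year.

£54,097.50

1 Jan – 30 Jun 2005: 6 months at 0.9% → £7,213,000 × 0.9% × 6/12 = £32,458.5000
1 Jul – 31 Dec 2005: 6 months at 0.6% → £7,213,000 × 0.6% × 6/12 = £21,639.0000
Total = £54,097.5000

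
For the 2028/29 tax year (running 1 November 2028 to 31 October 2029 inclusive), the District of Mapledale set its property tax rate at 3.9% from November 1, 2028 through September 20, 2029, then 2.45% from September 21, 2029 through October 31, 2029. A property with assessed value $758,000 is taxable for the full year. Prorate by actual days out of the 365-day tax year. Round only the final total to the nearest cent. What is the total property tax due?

$28,327.39

November 1, 2028 – September 20, 2029: 324 days at 3.9% → $758,000 × 3.9% × 324/365 = $26,241.3370
September 21 – October 31, 2029: 41 days at 2.45% → $758,000 × 2.45% × 41/365 = $2,086.0575
Total = $28,327.3945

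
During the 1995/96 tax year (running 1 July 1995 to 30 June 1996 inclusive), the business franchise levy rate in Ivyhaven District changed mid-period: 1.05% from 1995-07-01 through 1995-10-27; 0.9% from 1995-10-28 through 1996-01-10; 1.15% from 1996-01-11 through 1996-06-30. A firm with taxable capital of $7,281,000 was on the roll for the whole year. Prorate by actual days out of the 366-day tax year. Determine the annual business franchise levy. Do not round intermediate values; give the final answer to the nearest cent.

1995-07-01 to 1995-10-27: 119 days at 1.05% → $7,281,000 × 1.05% × 119/366 = $24,856.8566
1995-10-28 to 1996-01-10: 75 days at 0.9% → $7,281,000 × 0.9% × 75/366 = $13,428.0738
1996-01-11 to 1996-06-30: 172 days at 1.15% → $7,281,000 × 1.15% × 172/366 = $39,349.2295
Total = $77,634.1598

$77,634.16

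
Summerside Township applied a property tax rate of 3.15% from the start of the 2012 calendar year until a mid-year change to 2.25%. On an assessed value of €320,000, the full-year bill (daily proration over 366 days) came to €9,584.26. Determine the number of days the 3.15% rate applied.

303 days

Let d = days at the first rate; then 366 − d days at the second rate.
€320,000 × [3.15%·d + 2.25%·(366−d)] / 366 = €9,584.26
Solving gives d = 303, so the new rate took effect on 30 October 2012.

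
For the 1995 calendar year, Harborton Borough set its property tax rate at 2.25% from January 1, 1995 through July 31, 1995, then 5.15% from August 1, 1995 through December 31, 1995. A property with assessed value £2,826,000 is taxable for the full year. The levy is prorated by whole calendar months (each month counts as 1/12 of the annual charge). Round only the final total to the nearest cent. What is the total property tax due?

£97,732.50

January 1 – July 31, 1995: 7 months at 2.25% → £2,826,000 × 2.25% × 7/12 = £37,091.2500
August 1 – December 31, 1995: 5 months at 5.15% → £2,826,000 × 5.15% × 5/12 = £60,641.2500
Total = £97,732.5000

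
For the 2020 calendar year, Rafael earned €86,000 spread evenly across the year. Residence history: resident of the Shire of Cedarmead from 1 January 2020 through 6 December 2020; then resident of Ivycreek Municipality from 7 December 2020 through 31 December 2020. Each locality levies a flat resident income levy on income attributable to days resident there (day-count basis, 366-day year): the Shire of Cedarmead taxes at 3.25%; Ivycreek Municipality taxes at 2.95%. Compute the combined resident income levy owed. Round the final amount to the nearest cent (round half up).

The Shire of Cedarmead, 1 January – 6 December 2020: 341 days → €86,000 × 3.25% × 341/366 = €2,604.0847
Ivycreek Municipality, 7 December – 31 December 2020: 25 days → €86,000 × 2.95% × 25/366 = €173.2923
Total = €2,777.3770

€2,777.38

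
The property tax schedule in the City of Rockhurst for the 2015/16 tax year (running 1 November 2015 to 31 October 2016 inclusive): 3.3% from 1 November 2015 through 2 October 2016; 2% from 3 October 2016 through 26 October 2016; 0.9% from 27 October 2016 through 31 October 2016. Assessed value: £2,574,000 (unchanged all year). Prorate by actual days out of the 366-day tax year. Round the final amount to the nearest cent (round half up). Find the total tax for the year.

1 November 2015 – 2 October 2016: 337 days at 3.3% → £2,574,000 × 3.3% × 337/366 = £78,211.6230
3 October – 26 October 2016: 24 days at 2% → £2,574,000 × 2% × 24/366 = £3,375.7377
27 October – 31 October 2016: 5 days at 0.9% → £2,574,000 × 0.9% × 5/366 = £316.4754
Total = £81,903.8361

£81,903.84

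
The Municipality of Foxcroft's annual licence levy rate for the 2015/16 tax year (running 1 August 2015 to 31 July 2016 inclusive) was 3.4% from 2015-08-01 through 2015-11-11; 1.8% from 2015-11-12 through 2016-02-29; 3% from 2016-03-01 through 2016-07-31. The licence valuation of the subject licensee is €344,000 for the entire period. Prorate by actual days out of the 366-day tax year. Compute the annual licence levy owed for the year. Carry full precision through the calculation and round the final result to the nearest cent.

€9,466.58

2015-08-01 to 2015-11-11: 103 days at 3.4% → €344,000 × 3.4% × 103/366 = €3,291.4973
2015-11-12 to 2016-02-29: 110 days at 1.8% → €344,000 × 1.8% × 110/366 = €1,860.9836
2016-03-01 to 2016-07-31: 153 days at 3% → €344,000 × 3% × 153/366 = €4,314.0984
Total = €9,466.5792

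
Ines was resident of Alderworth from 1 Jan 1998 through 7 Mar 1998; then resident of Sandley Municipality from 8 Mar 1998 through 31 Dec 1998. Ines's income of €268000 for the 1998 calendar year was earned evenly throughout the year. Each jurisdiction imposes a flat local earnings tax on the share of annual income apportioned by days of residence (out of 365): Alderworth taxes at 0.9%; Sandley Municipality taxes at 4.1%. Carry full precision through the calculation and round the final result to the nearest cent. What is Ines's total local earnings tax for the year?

€9437.27

Alderworth, 1 Jan – 7 Mar 1998: 66 days → €268000 × 0.9% × 66/365 = €436.1425
Sandley Municipality, 8 Mar – 31 Dec 1998: 299 days → €268000 × 4.1% × 299/365 = €9001.1288
Total = €9437.2712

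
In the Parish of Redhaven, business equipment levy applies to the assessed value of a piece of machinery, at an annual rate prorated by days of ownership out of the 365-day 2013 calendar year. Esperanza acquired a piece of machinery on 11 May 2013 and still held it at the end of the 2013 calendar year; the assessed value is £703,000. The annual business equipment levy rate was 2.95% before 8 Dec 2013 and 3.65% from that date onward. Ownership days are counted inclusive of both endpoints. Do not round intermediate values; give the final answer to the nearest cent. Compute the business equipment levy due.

£13,675.76

11 May – 7 Dec 2013: 211 days at 2.95% → £703,000 × 2.95% × 211/365 = £11,988.5575
8 Dec – 31 Dec 2013: 24 days at 3.65% → £703,000 × 3.65% × 24/365 = £1,687.2000
Total = £13,675.7575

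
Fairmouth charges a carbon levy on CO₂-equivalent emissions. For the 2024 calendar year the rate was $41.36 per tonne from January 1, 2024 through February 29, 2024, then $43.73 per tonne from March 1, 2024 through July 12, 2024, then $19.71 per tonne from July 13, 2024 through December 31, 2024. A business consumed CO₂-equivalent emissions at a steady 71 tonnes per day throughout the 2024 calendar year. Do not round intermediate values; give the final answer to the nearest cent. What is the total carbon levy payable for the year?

$832,939.34

January 1 – February 29, 2024: 60 days × 71 tonnes/day = 4,260 tonnes at $41.36/tonne → $176,193.60
March 1 – July 12, 2024: 134 days × 71 tonnes/day = 9,514 tonnes at $43.73/tonne → $416,047.22
July 13 – December 31, 2024: 172 days × 71 tonnes/day = 12,212 tonnes at $19.71/tonne → $240,698.52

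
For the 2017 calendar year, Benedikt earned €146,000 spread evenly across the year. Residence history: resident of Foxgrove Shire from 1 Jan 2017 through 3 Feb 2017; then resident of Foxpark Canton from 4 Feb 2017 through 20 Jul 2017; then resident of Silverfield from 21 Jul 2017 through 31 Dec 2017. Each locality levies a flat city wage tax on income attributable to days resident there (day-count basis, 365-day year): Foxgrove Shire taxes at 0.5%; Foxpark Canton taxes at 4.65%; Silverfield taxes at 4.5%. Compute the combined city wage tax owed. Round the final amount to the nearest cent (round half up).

€6,126.20

Foxgrove Shire, 1 Jan – 3 Feb 2017: 34 days → €146,000 × 0.5% × 34/365 = €68.0000
Foxpark Canton, 4 Feb – 20 Jul 2017: 167 days → €146,000 × 4.65% × 167/365 = €3,106.2000
Silverfield, 21 Jul – 31 Dec 2017: 164 days → €146,000 × 4.5% × 164/365 = €2,952.0000
Total = €6,126.2000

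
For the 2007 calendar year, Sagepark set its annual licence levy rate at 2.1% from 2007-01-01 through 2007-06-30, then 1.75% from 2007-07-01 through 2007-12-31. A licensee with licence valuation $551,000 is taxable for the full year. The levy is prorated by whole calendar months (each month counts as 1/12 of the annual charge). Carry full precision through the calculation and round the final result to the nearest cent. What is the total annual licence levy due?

2007-01-01 to 2007-06-30: 6 months at 2.1% → $551,000 × 2.1% × 6/12 = $5,785.5000
2007-07-01 to 2007-12-31: 6 months at 1.75% → $551,000 × 1.75% × 6/12 = $4,821.2500
Total = $10,606.7500

$10,606.75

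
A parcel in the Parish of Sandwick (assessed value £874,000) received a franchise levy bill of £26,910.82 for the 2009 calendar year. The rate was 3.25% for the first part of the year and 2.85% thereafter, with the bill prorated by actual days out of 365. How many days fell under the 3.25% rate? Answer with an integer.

Let d = days at the first rate; then 365 − d days at the second rate.
£874,000 × [3.25%·d + 2.85%·(365−d)] / 365 = £26,910.82
Solving gives d = 209, so the new rate took effect on July 29, 2009.

209 days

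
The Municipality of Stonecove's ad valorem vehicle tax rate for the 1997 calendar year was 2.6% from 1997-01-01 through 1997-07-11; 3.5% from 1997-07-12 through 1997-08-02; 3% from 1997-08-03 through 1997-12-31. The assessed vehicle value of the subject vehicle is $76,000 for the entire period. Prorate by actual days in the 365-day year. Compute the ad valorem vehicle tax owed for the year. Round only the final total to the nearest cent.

1997-01-01 to 1997-07-11: 192 days at 2.6% → $76,000 × 2.6% × 192/365 = $1,039.4301
1997-07-12 to 1997-08-02: 22 days at 3.5% → $76,000 × 3.5% × 22/365 = $160.3288
1997-08-03 to 1997-12-31: 151 days at 3% → $76,000 × 3% × 151/365 = $943.2329
Total = $2,142.9918

$2,142.99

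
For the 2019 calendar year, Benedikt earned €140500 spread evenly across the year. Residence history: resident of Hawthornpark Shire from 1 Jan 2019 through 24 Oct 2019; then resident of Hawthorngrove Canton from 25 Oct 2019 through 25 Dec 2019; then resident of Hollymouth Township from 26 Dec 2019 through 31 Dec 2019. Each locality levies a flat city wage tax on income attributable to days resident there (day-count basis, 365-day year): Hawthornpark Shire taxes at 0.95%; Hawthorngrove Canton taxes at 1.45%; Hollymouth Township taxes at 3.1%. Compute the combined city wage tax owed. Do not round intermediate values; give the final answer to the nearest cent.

Hawthornpark Shire, 1 Jan – 24 Oct 2019: 297 days → €140500 × 0.95% × 297/365 = €1086.0842
Hawthorngrove Canton, 25 Oct – 25 Dec 2019: 62 days → €140500 × 1.45% × 62/365 = €346.0534
Hollymouth Township, 26 Dec – 31 Dec 2019: 6 days → €140500 × 3.1% × 6/365 = €71.5973
Total = €1503.7349

€1503.73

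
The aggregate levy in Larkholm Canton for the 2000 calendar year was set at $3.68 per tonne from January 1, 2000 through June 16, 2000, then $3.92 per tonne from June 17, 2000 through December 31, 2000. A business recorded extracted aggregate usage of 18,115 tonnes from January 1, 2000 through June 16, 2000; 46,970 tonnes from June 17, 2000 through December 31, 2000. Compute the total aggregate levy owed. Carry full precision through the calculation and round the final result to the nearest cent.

$250,785.60

January 1 – June 16, 2000: 18,115 tonnes at $3.68/tonne → $66,663.20
June 17 – December 31, 2000: 46,970 tonnes at $3.92/tonne → $184,122.40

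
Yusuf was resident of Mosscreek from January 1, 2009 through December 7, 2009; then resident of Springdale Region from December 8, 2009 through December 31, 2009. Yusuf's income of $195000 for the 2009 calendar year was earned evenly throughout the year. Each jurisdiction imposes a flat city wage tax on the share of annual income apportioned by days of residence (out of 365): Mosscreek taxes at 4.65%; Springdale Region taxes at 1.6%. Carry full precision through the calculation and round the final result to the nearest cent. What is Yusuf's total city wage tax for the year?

Mosscreek, January 1 – December 7, 2009: 341 days → $195000 × 4.65% × 341/365 = $8471.2808
Springdale Region, December 8 – December 31, 2009: 24 days → $195000 × 1.6% × 24/365 = $205.1507
Total = $8676.4315

$8676.43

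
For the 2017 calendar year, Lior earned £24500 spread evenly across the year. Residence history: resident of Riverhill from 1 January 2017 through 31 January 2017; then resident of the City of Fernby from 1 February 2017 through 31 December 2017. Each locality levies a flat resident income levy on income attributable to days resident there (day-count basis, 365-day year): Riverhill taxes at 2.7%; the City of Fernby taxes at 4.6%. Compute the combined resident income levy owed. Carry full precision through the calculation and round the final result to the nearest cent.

£1087.46

Riverhill, 1 January – 31 January 2017: 31 days → £24500 × 2.7% × 31/365 = £56.1822
The City of Fernby, 1 February – 31 December 2017: 334 days → £24500 × 4.6% × 334/365 = £1031.2822
Total = £1087.4644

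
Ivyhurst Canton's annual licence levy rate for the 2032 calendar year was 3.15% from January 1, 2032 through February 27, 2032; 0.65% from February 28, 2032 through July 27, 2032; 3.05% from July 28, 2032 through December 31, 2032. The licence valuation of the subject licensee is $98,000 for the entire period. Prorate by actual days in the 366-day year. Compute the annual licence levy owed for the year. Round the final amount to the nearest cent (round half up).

January 1 – February 27, 2032: 58 days at 3.15% → $98,000 × 3.15% × 58/366 = $489.1967
February 28 – July 27, 2032: 151 days at 0.65% → $98,000 × 0.65% × 151/366 = $262.8060
July 28 – December 31, 2032: 157 days at 3.05% → $98,000 × 3.05% × 157/366 = $1,282.1667
Total = $2,034.1694

$2,034.17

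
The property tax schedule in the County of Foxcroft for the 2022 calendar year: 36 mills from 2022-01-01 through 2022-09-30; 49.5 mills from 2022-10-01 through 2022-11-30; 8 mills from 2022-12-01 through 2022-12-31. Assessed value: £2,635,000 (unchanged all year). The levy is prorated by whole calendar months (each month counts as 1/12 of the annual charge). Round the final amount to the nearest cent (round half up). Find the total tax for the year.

2022-01-01 to 2022-09-30: 9 months at 36 mills → £2,635,000 × 3.6% × 9/12 = £71,145.0000
2022-10-01 to 2022-11-30: 2 months at 49.5 mills → £2,635,000 × 4.95% × 2/12 = £21,738.7500
2022-12-01 to 2022-12-31: 1 month at 8 mills → £2,635,000 × 0.8% × 1/12 = £1,756.6667
Total = £94,640.4167

£94,640.42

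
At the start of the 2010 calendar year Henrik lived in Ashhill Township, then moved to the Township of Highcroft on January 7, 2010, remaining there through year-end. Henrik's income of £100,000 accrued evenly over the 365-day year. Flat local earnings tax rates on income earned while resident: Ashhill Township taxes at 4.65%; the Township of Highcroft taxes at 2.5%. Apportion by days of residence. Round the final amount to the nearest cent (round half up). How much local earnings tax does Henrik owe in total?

Ashhill Township, January 1 – January 6, 2010: 6 days → £100,000 × 4.65% × 6/365 = £76.4384
The Township of Highcroft, January 7 – December 31, 2010: 359 days → £100,000 × 2.5% × 359/365 = £2,458.9041
Total = £2,535.3425

£2,535.34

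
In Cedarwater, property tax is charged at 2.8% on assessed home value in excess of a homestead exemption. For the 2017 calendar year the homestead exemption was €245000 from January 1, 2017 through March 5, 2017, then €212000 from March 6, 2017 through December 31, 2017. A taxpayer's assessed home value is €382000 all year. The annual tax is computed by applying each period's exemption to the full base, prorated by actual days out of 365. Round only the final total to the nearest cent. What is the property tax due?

€4597.98

January 1 – March 5, 2017: 64 days, exemption €245000 → (€382000 − €245000) × 2.8% × 64/365 = €672.6137
March 6 – December 31, 2017: 301 days, exemption €212000 → (€382000 − €212000) × 2.8% × 301/365 = €3925.3699
Total = €4597.9836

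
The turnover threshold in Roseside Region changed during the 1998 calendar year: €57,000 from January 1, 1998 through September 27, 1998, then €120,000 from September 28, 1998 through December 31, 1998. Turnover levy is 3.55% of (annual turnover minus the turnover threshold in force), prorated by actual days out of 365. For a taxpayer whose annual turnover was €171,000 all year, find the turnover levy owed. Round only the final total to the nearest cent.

January 1 – September 27, 1998: 270 days, exemption €57,000 → (€171,000 − €57,000) × 3.55% × 270/365 = €2,993.6712
September 28 – December 31, 1998: 95 days, exemption €120,000 → (€171,000 − €120,000) × 3.55% × 95/365 = €471.2260
Total = €3,464.8973

€3,464.90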